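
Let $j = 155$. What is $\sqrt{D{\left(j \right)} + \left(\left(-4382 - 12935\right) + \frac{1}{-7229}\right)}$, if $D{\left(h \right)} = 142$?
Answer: $\frac{2 i \sqrt{224384682851}}{7229} \approx 131.05 i$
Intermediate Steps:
$\sqrt{D{\left(j \right)} + \left(\left(-4382 - 12935\right) + \frac{1}{-7229}\right)} = \sqrt{142 + \left(\left(-4382 - 12935\right) + \frac{1}{-7229}\right)} = \sqrt{142 - \frac{125184594}{7229}} = \sqrt{- \frac{124158076}{7229}} = \frac{2 i \sqrt{224384682851}}{7229}$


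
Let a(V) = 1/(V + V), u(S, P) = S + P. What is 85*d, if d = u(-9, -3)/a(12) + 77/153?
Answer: -219935/9 ≈ -24437.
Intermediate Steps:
u(S, P) = P + S
a(V) = 1/(2*V)
d = -43987/153 (d = (-3 - 9)/(((1/2)/12)) + 77/153 = -12/((1/2)*(1/12)) + 77*(1/153) = -12/1/24 + 77/153 = -12*24 + 77/153 = -288 + 77/153 = -43987/153 ≈ -287.50)
85*d = 85*(-43987/153) = -219935/9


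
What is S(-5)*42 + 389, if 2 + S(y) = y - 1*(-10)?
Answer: 515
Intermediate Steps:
S(y) = 8 + y (S(y) = -2 + (y - 1*(-10)) = -2 + (y + 10) = -2 + (10 + y) = 8 + y)
S(-5)*42 + 389 = (8 - 5)*42 + 389 = 3*42 + 389 = 126 + 389 = 515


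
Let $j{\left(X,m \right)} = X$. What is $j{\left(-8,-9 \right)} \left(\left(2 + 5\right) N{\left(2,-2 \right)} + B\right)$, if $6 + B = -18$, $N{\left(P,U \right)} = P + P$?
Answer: $-32$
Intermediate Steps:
$N{\left(P,U \right)} = 2 P$
$B = -24$ ($B = -6 - 18 = -24$)
$j{\left(-8,-9 \right)} \left(\left(2 + 5\right) N{\left(2,-2 \right)} + B\right) = - 8 \left(\left(2 + 5\right) 2 \cdot 2 - 24\right) = - 8 \left(7 \cdot 4 - 24\right) = - 8 \left(28 - 24\right) = \left(-8\right) 4 = -32$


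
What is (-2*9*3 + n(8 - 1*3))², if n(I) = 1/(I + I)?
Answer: 290521/100 ≈ 2905.2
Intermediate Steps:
n(I) = 1/(2*I)
(-2*9*3 + n(8 - 1*3))² = (-2*9*3 + 1/(2*(8 - 1*3)))² = (-18*3 + 1/(2*(8 - 3)))² = (-54 + (½)/5)² = (-54 + (½)*(⅕))² = (-54 + ⅒)² = (-539/10)² = 290521/100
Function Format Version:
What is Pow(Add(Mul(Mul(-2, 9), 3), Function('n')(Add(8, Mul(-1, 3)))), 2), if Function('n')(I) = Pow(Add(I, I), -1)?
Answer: Rational(290521, 100) ≈ 2905.2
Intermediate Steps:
Function('n')(I) = Mul(Rational(1, 2), Pow(I, -1)) (Function('n')(I) = Pow(Mul(2, I), -1) = Mul(Rational(1, 2), Pow(I, -1)))
Pow(Add(Mul(Mul(-2, 9), 3), Function('n')(Add(8, Mul(-1, 3)))), 2) = Pow(Add(Mul(Mul(-2, 9), 3), Mul(Rational(1, 2), Pow(Add(8, Mul(-1, 3)), -1))), 2) = Pow(Add(Mul(-18, 3), Mul(Rational(1, 2), Pow(Add(8, -3), -1))), 2) = Pow(Add(-54, Mul(Rational(1, 2), Pow(5, -1))), 2) = Pow(Add(-54, Mul(Rational(1, 2), Rational(1, 5))), 2) = Pow(Add(-54, Rational(1, 10)), 2) = Pow(Rational(-539, 10), 2) = Rational(290521, 100)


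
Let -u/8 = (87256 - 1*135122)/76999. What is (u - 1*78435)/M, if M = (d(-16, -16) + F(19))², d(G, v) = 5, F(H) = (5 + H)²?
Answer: -66363007/285624829 ≈ -0.23234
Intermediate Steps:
M = 337561 (M = (5 + (5 + 19)²)² = (5 + 24²)² = (5 + 576)² = 581² = 337561)
u = 29456/5923 (u = -8*(87256 - 1*135122)/76999 = -8*(87256 - 135122)/76999 = -(-382928)/76999 = -8*(-3682/5923) = 29456/5923 ≈ 4.9732)
(u - 1*78435)/M = (29456/5923 - 1*78435)/337561 = (29456/5923 - 78435)*(1/337561) = -464541049/5923*1/337561 = -66363007/285624829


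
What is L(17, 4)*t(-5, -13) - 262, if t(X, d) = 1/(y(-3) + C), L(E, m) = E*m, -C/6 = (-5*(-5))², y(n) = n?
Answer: -983354/3753 ≈ -262.02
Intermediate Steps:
C = -3750 (C = -6*(-5*(-5))² = -6*25² = -6*625 = -3750)
t(X, d) = -1/3753 (t(X, d) = 1/(-3 - 3750) = 1/(-3753) = -1/3753)
L(17, 4)*t(-5, -13) - 262 = (17*4)*(-1/3753) - 262 = 68*(-1/3753) - 262 = -68/3753 - 262 = -983354/3753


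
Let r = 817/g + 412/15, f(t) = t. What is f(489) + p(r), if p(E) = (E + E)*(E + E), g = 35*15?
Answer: 118160589/30625 ≈ 3858.3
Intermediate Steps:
g = 525
r = 5079/175 (r = 817/525 + 412/15 = 5079/175 ≈ 29.023)
p(E) = 4*E² (p(E) = (2*E)*(2*E) = 4*E²)
f(489) + p(r) = 489 + 4*(5079/175)² = 489 + 4*(25796241/30625) = 489 + 103184964/30625 = 118160589/30625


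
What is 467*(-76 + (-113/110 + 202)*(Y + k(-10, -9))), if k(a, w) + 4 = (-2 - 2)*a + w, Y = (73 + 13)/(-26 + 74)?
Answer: 2346721233/880 ≈ 2.6667e+6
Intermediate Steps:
Y = 43/24 (Y = 86/48 = 86*(1/48) = 43/24 ≈ 1.7917)
k(a, w) = -4 + w - 4*a (k(a, w) = -4 + ((-2 - 2)*a + w) = -4 + (-4*a + w) = -4 + (w - 4*a) = -4 + w - 4*a)
467*(-76 + (-113/110 + 202)*(Y + k(-10, -9))) = 467*(-76 + (-113/110 + 202)*(43/24 + (-4 - 9 - 4*(-10)))) = 467*(-76 + (-113*1/110 + 202)*(43/24 + (-4 - 9 + 40))) = 467*(-76 + (-113/110 + 202)*(43/24 + 27)) = 467*(-76 + (22107/110)*(691/24)) = 467*(-76 + 5091979/880) = 467*(5025099/880) = 2346721233/880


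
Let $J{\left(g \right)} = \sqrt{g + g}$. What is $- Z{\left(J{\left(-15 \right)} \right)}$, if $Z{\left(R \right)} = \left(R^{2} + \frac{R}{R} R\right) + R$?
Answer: $30 - 2 i \sqrt{30} \approx 30.0 - 10.954 i$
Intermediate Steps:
$J{\left(g \right)} = \sqrt{2} \sqrt{g}$ ($J{\left(g \right)} = \sqrt{2 g} = \sqrt{2} \sqrt{g}$)
$Z{\left(R \right)} = R^{2} + 2 R$ ($Z{\left(R \right)} = \left(R^{2} + 1 R\right) + R = \left(R^{2} + R\right) + R = \left(R + R^{2}\right) + R = R^{2} + 2 R$)
$- Z{\left(J{\left(-15 \right)} \right)} = - \sqrt{2} \sqrt{-15} \left(2 + \sqrt{2} \sqrt{-15}\right) = - \sqrt{2} i \sqrt{15} \left(2 + \sqrt{2} i \sqrt{15}\right) = - i \sqrt{30} \left(2 + i \sqrt{30}\right)$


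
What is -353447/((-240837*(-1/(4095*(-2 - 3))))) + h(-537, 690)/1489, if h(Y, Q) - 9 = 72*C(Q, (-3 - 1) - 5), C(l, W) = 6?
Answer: 3591914032014/119535431 ≈ 30049.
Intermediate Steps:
h(Y, Q) = 441 (h(Y, Q) = 9 + 72*6 = 9 + 432 = 441)
-353447/((-240837*(-1/(4095*(-2 - 3))))) + h(-537, 690)/1489 = -353447/((-240837*(-1/(4095*(-2 - 3))))) + 441/1489 = -353447/((-240837/(-65*(-5)*63))) + 441*(1/1489) = -353447/((-240837/(-65*(-5)*63))) + 441/1489 = -353447/((-240837/(325*63))) + 441/1489 = -353447/((-240837/20475)) + 441/1489 = -353447/((-240837*1/20475)) + 441/1489 = -353447/(-80279/6825) + 441/1489 = -353447*(-6825/80279) + 441/1489 = 2412275775/80279 + 441/1489 = 3591914032014/119535431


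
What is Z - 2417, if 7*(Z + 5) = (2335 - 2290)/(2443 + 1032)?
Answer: -11783021/4865 ≈ -2422.0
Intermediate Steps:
Z = -24316/4865 (Z = -5 + ((2335 - 2290)/(2443 + 1032))/7 = -5 + (45/3475)/7 = -5 + (45*(1/3475))/7 = -5 + (⅐)*(9/695) = -5 + 9/4865 = -24316/4865 ≈ -4.9982)
Z - 2417 = -24316/4865 - 2417 = -11783021/4865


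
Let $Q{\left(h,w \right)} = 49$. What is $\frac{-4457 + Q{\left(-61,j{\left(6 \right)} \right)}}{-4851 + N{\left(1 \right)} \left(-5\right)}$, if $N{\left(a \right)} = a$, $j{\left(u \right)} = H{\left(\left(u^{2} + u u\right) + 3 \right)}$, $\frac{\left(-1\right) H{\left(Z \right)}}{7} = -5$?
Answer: $\frac{551}{607} \approx 0.90774$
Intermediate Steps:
$H{\left(Z \right)} = 35$ ($H{\left(Z \right)} = \left(-7\right) \left(-5\right) = 35$)
$j{\left(u \right)} = 35$
$\frac{-4457 + Q{\left(-61,j{\left(6 \right)} \right)}}{-4851 + N{\left(1 \right)} \left(-5\right)} = \frac{-4457 + 49}{-4851 + 1 \left(-5\right)} = - \frac{4408}{-4851 - 5} = - \frac{4408}{-4856} = \left(-4408\right) \left(- \frac{1}{4856}\right) = \frac{551}{607}$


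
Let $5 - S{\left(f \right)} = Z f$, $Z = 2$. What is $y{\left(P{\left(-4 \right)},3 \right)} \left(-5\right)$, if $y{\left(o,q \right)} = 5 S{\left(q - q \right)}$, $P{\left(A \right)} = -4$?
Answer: $-125$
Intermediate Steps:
$S{\left(f \right)} = 5 - 2 f$
$y{\left(o,q \right)} = 25$ ($y{\left(o,q \right)} = 5 \left(5 - 2 \left(q - q\right)\right) = 5 \left(5 - 0\right) = 5 \left(5 + 0\right) = 5 \cdot 5 = 25$)
$y{\left(P{\left(-4 \right)},3 \right)} \left(-5\right) = 25 \left(-5\right) = -125$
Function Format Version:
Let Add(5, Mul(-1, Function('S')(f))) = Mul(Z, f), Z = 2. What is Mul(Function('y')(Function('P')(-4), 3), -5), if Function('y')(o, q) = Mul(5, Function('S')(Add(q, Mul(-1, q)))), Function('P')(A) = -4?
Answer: -125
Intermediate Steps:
Function('S')(f) = Add(5, Mul(-2, f)) (Function('S')(f) = Add(5, Mul(-1, Mul(2, f))) = Add(5, Mul(-2, f)))
Function('y')(o, q) = 25 (Function('y')(o, q) = Mul(5, Add(5, Mul(-2, Add(q, Mul(-1, q))))) = Mul(5, Add(5, Mul(-2, 0))) = Mul(5, Add(5, 0)) = Mul(5, 5) = 25)
Mul(Function('y')(Function('P')(-4), 3), -5) = Mul(25, -5) = -125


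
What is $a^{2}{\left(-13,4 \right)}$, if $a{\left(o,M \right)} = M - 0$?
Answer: $16$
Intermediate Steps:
$a{\left(o,M \right)} = M$ ($a{\left(o,M \right)} = M + 0 = M$)
$a^{2}{\left(-13,4 \right)} = 4^{2} = 16$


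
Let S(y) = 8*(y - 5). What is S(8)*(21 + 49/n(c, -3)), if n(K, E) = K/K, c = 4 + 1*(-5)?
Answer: 1680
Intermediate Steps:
c = -1 (c = 4 - 5 = -1)
n(K, E) = 1
S(y) = -40 + 8*y (S(y) = 8*(-5 + y) = -40 + 8*y)
S(8)*(21 + 49/n(c, -3)) = (-40 + 8*8)*(21 + 49/1) = (-40 + 64)*(21 + 49*1) = 24*(21 + 49) = 24*70 = 1680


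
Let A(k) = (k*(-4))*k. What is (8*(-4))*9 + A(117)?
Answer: -55044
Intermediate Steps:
A(k) = -4*k² (A(k) = (-4*k)*k = -4*k²)
(8*(-4))*9 + A(117) = (8*(-4))*9 - 4*117² = -32*9 - 4*13689 = -288 - 54756 = -55044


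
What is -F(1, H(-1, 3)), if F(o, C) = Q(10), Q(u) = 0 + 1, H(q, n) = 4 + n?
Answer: -1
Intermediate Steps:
Q(u) = 1
F(o, C) = 1
-F(1, H(-1, 3)) = -1*1 = -1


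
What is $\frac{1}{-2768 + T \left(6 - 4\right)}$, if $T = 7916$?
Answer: $\frac{1}{13064} \approx 7.6546 \cdot 10^{-5}$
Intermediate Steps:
$\frac{1}{-2768 + T \left(6 - 4\right)} = \frac{1}{-2768 + 7916 \left(6 - 4\right)} = \frac{1}{-2768 + 7916 \cdot 2} = \frac{1}{-2768 + 15832} = \frac{1}{13064}$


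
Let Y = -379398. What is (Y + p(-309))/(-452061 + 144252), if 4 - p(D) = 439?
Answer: 126611/102603 ≈ 1.2340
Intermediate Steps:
p(D) = -435 (p(D) = 4 - 1*439 = 4 - 439 = -435)
(Y + p(-309))/(-452061 + 144252) = (-379398 - 435)/(-452061 + 144252) = -379833/(-307809) = -379833*(-1/307809) = 126611/102603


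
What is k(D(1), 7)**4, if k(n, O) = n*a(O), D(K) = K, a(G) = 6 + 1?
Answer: 2401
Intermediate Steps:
a(G) = 7
k(n, O) = 7*n (k(n, O) = n*7 = 7*n)
k(D(1), 7)**4 = (7*1)**4 = 7**4 = 2401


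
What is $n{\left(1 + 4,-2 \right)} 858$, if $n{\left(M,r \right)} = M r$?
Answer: $-8580$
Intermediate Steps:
$n{\left(1 + 4,-2 \right)} 858 = \left(1 + 4\right) \left(-2\right) 858 = 5 \left(-2\right) 858 = \left(-10\right) 858 = -8580$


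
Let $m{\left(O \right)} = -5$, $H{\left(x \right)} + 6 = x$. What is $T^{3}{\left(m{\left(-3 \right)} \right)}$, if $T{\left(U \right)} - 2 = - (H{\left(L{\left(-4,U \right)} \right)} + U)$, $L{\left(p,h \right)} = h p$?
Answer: $-343$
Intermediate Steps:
$H{\left(x \right)} = -6 + x$
$T{\left(U \right)} = 8 + 3 U$ ($T{\left(U \right)} = 2 - \left(\left(-6 + U \left(-4\right)\right) + U\right) = 2 - \left(\left(-6 - 4 U\right) + U\right) = 2 - \left(-6 - 3 U\right) = 2 + \left(6 + 3 U\right) = 8 + 3 U$)
$T^{3}{\left(m{\left(-3 \right)} \right)} = \left(8 + 3 \left(-5\right)\right)^{3} = \left(8 - 15\right)^{3} = \left(-7\right)^{3} = -343$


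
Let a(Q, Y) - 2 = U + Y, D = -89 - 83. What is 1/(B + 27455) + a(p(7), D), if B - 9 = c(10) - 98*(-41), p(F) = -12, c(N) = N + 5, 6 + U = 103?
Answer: -2299280/31497 ≈ -73.000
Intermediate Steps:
D = -172
U = 97 (U = -6 + 103 = 97)
c(N) = 5 + N
B = 4042 (B = 9 + ((5 + 10) - 98*(-41)) = 9 + (15 + 4018) = 9 + 4033 = 4042)
a(Q, Y) = 99 + Y (a(Q, Y) = 2 + (97 + Y) = 99 + Y)
1/(B + 27455) + a(p(7), D) = 1/(4042 + 27455) + (99 - 172) = 1/31497 - 73 = -2299280/31497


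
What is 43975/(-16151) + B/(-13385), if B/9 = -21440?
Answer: 505578317/43236227 ≈ 11.693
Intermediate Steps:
B = -192960 (B = 9*(-21440) = -192960)
43975/(-16151) + B/(-13385) = 43975/(-16151) - 192960/(-13385) = 43975*(-1/16151) - 192960*(-1/13385) = -43975/16151 + 38592/2677 = 505578317/43236227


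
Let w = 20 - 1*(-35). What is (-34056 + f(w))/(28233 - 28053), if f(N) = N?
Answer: -34001/180 ≈ -188.89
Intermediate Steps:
w = 55 (w = 20 + 35 = 55)
(-34056 + f(w))/(28233 - 28053) = (-34056 + 55)/(28233 - 28053) = -34001/180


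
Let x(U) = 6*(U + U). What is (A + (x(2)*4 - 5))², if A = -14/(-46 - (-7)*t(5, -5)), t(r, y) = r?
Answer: 1030225/121 ≈ 8514.3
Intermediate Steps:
x(U) = 12*U (x(U) = 6*(2*U) = 12*U)
A = 14/11 (A = -14/(-46 - (-7)*5) = -14/(-46 - 1*(-35)) = -14/(-46 + 35) = -14/(-11) = -14*(-1/11) = 14/11 ≈ 1.2727)
(A + (x(2)*4 - 5))² = (14/11 + ((12*2)*4 - 5))² = (14/11 + (24*4 - 5))² = (14/11 + (96 - 5))² = (14/11 + 91)² = (1015/11)² = 1030225/121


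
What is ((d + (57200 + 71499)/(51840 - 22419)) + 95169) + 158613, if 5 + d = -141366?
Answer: 3307372730/29421 ≈ 1.1242e+5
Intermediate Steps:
d = -141371 (d = -5 - 141366 = -141371)
((d + (57200 + 71499)/(51840 - 22419)) + 95169) + 158613 = ((-141371 + (57200 + 71499)/(51840 - 22419)) + 95169) + 158613 = ((-141371 + 128699/29421) + 95169) + 158613 = (-4159147492/29421 + 95169) + 158613 = -1359180343/29421 + 158613 = 3307372730/29421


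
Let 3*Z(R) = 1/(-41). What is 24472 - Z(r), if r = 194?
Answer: 3010057/123 ≈ 24472.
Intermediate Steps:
Z(R) = -1/123 (Z(R) = (1/3)/(-41) = (1/3)*(-1/41) = -1/123)
24472 - Z(r) = 24472 - 1*(-1/123) = 24472 + 1/123 = 3010057/123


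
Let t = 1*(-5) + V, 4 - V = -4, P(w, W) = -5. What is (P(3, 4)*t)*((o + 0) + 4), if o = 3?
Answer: -105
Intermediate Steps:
V = 8 (V = 4 - 1*(-4) = 4 + 4 = 8)
t = 3 (t = 1*(-5) + 8 = -5 + 8 = 3)
(P(3, 4)*t)*((o + 0) + 4) = (-5*3)*((3 + 0) + 4) = -15*(3 + 4) = -15*7 = -105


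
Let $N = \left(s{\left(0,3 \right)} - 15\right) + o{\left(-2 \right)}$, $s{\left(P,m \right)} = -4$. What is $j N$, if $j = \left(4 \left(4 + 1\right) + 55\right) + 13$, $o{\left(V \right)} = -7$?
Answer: $-2288$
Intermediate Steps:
$N = -26$ ($N = \left(-4 - 15\right) - 7 = -19 - 7 = -26$)
$j = 88$ ($j = \left(4 \cdot 5 + 55\right) + 13 = \left(20 + 55\right) + 13 = 75 + 13 = 88$)
$j N = 88 \left(-26\right) = -2288$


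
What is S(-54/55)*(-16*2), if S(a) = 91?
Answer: -2912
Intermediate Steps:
S(-54/55)*(-16*2) = 91*(-16*2) = 91*(-32) = -2912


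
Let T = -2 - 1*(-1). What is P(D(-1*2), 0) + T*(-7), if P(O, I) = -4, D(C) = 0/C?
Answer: 3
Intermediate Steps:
T = -1 (T = -2 + 1 = -1)
D(C) = 0
P(D(-1*2), 0) + T*(-7) = -4 - 1*(-7) = -4 + 7 = 3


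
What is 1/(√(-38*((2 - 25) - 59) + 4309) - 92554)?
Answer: -8414/778748681 - 15*√33/8566235491 ≈ -1.0815e-5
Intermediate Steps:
1/(√(-38*((2 - 25) - 59) + 4309) - 92554) = 1/(√(-38*(-23 - 59) + 4309) - 92554) = 1/(√(-38*(-82) + 4309) - 92554) = 1/(√(3116 + 4309) - 92554) = 1/(√7425 - 92554) = 1/(15*√33 - 92554) = 1/(-92554 + 15*√33)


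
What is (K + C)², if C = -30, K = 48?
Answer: 324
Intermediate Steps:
(K + C)² = (48 - 30)² = 18² = 324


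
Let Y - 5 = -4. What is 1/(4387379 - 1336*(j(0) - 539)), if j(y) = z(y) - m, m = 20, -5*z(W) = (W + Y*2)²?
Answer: 5/25676359 ≈ 1.9473e-7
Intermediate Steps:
Y = 1 (Y = 5 - 4 = 1)
z(W) = -(2 + W)²/5 (z(W) = -(W + 1*2)²/5 = -(W + 2)²/5 = -(2 + W)²/5)
j(y) = -20 - (2 + y)²/5 (j(y) = -(2 + y)²/5 - 1*20 = -(2 + y)²/5 - 20 = -20 - (2 + y)²/5)
1/(4387379 - 1336*(j(0) - 539)) = 1/(4387379 - 1336*((-20 - (2 + 0)²/5) - 539)) = 1/(4387379 - 1336*((-20 - ⅕*2²) - 539)) = 1/(4387379 - 1336*((-20 - ⅕*4) - 539)) = 1/(4387379 - 1336*((-20 - ⅘) - 539)) = 1/(4387379 - 1336*(-104/5 - 539)) = 1/(4387379 - 1336*(-2799/5)) = 1/(4387379 + 3739464/5) = 1/(25676359/5) = 5/25676359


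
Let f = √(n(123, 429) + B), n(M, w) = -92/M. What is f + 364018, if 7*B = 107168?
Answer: 364018 + 2*√2837214555/861 ≈ 3.6414e+5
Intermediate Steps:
B = 107168/7 (B = (⅐)*107168 = 107168/7 ≈ 15310.)
f = 2*√2837214555/861 (f = √(-92/123 + 107168/7) = √(13181020/861) = 2*√2837214555/861 ≈ 123.73)
f + 364018 = 2*√2837214555/861 + 364018 = 364018 + 2*√2837214555/861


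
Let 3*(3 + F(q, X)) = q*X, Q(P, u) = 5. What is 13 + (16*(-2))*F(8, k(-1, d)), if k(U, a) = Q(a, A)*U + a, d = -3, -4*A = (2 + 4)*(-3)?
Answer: 2375/3 ≈ 791.67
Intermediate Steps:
A = 9/2 (A = -(2 + 4)*(-3)/4 = -3*(-3)/2 = -1/4*(-18) = 9/2 ≈ 4.5000)
k(U, a) = a + 5*U (k(U, a) = 5*U + a = a + 5*U)
F(q, X) = -3 + X*q/3 (F(q, X) = -3 + (q*X)/3 = -3 + (X*q)/3 = -3 + X*q/3)
13 + (16*(-2))*F(8, k(-1, d)) = 13 + (16*(-2))*(-3 + (1/3)*(-3 + 5*(-1))*8) = 13 - 32*(-3 + (1/3)*(-3 - 5)*8) = 13 - 32*(-3 + (1/3)*(-8)*8) = 13 - 32*(-3 - 64/3) = 13 - 32*(-73/3) = 13 + 2336/3 = 2375/3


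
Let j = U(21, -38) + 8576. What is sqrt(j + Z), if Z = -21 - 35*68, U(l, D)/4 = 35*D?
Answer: 3*sqrt(95) ≈ 29.240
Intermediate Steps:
U(l, D) = 140*D (U(l, D) = 4*(35*D) = 140*D)
Z = -2401 (Z = -21 - 2380 = -2401)
j = 3256 (j = 140*(-38) + 8576 = -5320 + 8576 = 3256)
sqrt(j + Z) = sqrt(3256 - 2401) = sqrt(855) = 3*sqrt(95)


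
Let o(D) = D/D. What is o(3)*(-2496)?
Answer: -2496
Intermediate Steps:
o(D) = 1
o(3)*(-2496) = 1*(-2496) = -2496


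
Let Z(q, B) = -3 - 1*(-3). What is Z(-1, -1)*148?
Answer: 0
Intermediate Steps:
Z(q, B) = 0 (Z(q, B) = -3 + 3 = 0)
Z(-1, -1)*148 = 0*148 = 0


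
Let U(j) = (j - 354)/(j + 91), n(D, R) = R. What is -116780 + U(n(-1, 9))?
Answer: -2335669/20 ≈ -1.1678e+5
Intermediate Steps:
U(j) = (-354 + j)/(91 + j)
-116780 + U(n(-1, 9)) = -116780 + (-354 + 9)/(91 + 9) = -116780 - 345/100 = -116780 + (1/100)*(-345) = -116780 - 69/20 = -2335669/20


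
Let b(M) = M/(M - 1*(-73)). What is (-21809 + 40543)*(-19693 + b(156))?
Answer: -84481741094/229 ≈ -3.6892e+8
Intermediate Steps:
b(M) = M/(73 + M) (b(M) = M/(M + 73) = M/(73 + M))
(-21809 + 40543)*(-19693 + b(156)) = (-21809 + 40543)*(-19693 + 156/(73 + 156)) = 18734*(-19693 + 156/229) = 18734*(-4509541/229) = -84481741094/229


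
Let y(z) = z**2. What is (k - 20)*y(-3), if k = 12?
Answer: -72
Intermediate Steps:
(k - 20)*y(-3) = (12 - 20)*(-3)**2 = -8*9 = -72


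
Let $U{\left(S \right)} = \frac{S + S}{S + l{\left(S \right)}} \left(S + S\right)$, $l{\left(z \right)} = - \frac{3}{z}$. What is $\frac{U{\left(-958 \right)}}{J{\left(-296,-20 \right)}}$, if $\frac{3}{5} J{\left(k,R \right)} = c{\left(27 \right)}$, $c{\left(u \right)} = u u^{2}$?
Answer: $- \frac{3516871648}{30107149605} \approx -0.11681$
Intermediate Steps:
$c{\left(u \right)} = u^{3}$
$J{\left(k,R \right)} = 32805$ ($J{\left(k,R \right)} = \frac{5 \cdot 27^{3}}{3} = \frac{5}{3} \cdot 19683 = 32805$)
$U{\left(S \right)} = \frac{4 S^{2}}{S - \frac{3}{S}}$ ($U{\left(S \right)} = \frac{S + S}{S - \frac{3}{S}} \left(S + S\right) = \frac{2 S}{S - \frac{3}{S}} 2 S = \frac{4 S^{2}}{S - \frac{3}{S}}$)
$\frac{U{\left(-958 \right)}}{J{\left(-296,-20 \right)}} = \frac{4 \left(-958\right)^{3} \frac{1}{-3 + \left(-958\right)^{2}}}{32805} = 4 \left(-879217912\right) \frac{1}{-3 + 917764} \cdot \frac{1}{32805} = 4 \left(-879217912\right) \frac{1}{917761} \cdot \frac{1}{32805} = \left(- \frac{3516871648}{917761}\right) \frac{1}{32805} = - \frac{3516871648}{30107149605}$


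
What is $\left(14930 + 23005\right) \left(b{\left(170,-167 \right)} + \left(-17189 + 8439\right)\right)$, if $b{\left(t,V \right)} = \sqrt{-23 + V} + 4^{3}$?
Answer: $-329503410 + 37935 i \sqrt{190} \approx -3.295 \cdot 10^{8} + 5.229 \cdot 10^{5} i$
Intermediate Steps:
$b{\left(t,V \right)} = 64 + \sqrt{-23 + V}$ ($b{\left(t,V \right)} = \sqrt{-23 + V} + 64 = 64 + \sqrt{-23 + V}$)
$\left(14930 + 23005\right) \left(b{\left(170,-167 \right)} + \left(-17189 + 8439\right)\right) = \left(14930 + 23005\right) \left(\left(64 + \sqrt{-23 - 167}\right) + \left(-17189 + 8439\right)\right) = 37935 \left(\left(64 + \sqrt{-190}\right) - 8750\right) = 37935 \left(\left(64 + i \sqrt{190}\right) - 8750\right) = 37935 \left(-8686 + i \sqrt{190}\right) = -329503410 + 37935 i \sqrt{190}$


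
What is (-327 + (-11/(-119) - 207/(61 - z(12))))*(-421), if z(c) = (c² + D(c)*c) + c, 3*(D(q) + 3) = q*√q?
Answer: 396412750001/2875873 - 8366112*√3/24167 ≈ 1.3724e+5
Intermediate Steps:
D(q) = -3 + q^(3/2)/3 (D(q) = -3 + (q*√q)/3 = -3 + q^(3/2)/3)
z(c) = c + c² + c*(-3 + c^(3/2)/3) (z(c) = (c² + (-3 + c^(3/2)/3)*c) + c = (c² + c*(-3 + c^(3/2)/3)) + c = c + c² + c*(-3 + c^(3/2)/3))
(-327 + (-11/(-119) - 207/(61 - z(12))))*(-421) = (-327 + (-11/(-119) - 207/(61 - 12*(-6 + 12^(3/2) + 3*12)/3)))*(-421) = (-327 + (-11*(-1/119) - 207/(61 - 12*(-6 + 24*√3 + 36)/3)))*(-421) = (-327 + (11/119 - 207/(61 - 12*(30 + 24*√3)/3)))*(-421) = (-327 + (11/119 - 207/(61 - (120 + 96*√3))))*(-421) = (-327 + (11/119 - 207/(61 + (-120 - 96*√3))))*(-421) = (-327 + (11/119 - 207/(-59 - 96*√3)))*(-421) = (-38902/119 - 207/(-59 - 96*√3))*(-421) = 16377742/119 + 87147/(-59 - 96*√3)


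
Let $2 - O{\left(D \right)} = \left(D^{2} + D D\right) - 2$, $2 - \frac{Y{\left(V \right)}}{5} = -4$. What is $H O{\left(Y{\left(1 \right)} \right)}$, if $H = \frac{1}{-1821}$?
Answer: $\frac{1796}{1821} \approx 0.98627$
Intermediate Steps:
$Y{\left(V \right)} = 30$ ($Y{\left(V \right)} = 10 - -20 = 10 + 20 = 30$)
$H = - \frac{1}{1821} \approx -0.00054915$
$O{\left(D \right)} = 4 - 2 D^{2}$ ($O{\left(D \right)} = 2 - \left(\left(D^{2} + D D\right) - 2\right) = 2 - \left(\left(D^{2} + D^{2}\right) - 2\right) = 2 - \left(2 D^{2} - 2\right) = 2 - \left(-2 + 2 D^{2}\right) = 4 - 2 D^{2}$)
$H O{\left(Y{\left(1 \right)} \right)} = - \frac{4 - 2 \cdot 30^{2}}{1821} = - \frac{4 - 1800}{1821} = \left(- \frac{1}{1821}\right) \left(-1796\right) = \frac{1796}{1821}$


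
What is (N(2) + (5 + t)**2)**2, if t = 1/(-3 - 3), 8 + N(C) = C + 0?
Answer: 390625/1296 ≈ 301.41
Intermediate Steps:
N(C) = -8 + C (N(C) = -8 + (C + 0) = -8 + C)
t = -1/6 (t = 1/(-6) = -1/6 ≈ -0.16667)
(N(2) + (5 + t)**2)**2 = ((-8 + 2) + (5 - 1/6)**2)**2 = (-6 + (29/6)**2)**2 = (-6 + 841/36)**2 = (625/36)**2 = 390625/1296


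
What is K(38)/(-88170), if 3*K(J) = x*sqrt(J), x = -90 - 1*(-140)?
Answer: -5*sqrt(38)/26451 ≈ -0.0011653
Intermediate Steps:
x = 50 (x = -90 + 140 = 50)
K(J) = 50*sqrt(J)/3 (K(J) = (50*sqrt(J))/3 = 50*sqrt(J)/3)
K(38)/(-88170) = (50*sqrt(38)/3)/(-88170) = (50*sqrt(38)/3)*(-1/88170) = -5*sqrt(38)/26451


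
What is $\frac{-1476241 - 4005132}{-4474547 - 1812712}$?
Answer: $\frac{5481373}{6287259} \approx 0.87182$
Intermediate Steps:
$\frac{-1476241 - 4005132}{-4474547 - 1812712} = - \frac{5481373}{-6287259} = \left(-5481373\right) \left(- \frac{1}{6287259}\right) = \frac{5481373}{6287259}$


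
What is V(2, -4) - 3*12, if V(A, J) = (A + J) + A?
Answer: -36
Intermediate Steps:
V(A, J) = J + 2*A
V(2, -4) - 3*12 = (-4 + 2*2) - 3*12 = (-4 + 4) - 36 = 0 - 36 = -36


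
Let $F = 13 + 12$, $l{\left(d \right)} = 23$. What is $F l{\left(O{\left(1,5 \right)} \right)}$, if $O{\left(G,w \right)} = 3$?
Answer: $575$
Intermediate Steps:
$F = 25$
$F l{\left(O{\left(1,5 \right)} \right)} = 25 \cdot 23 = 575$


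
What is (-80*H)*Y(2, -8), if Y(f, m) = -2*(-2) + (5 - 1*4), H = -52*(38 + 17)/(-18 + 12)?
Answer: -572000/3 ≈ -1.9067e+5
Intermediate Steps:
H = 1430/3 (H = -52/((-6/55)) = -52/((-6*1/55)) = -52/(-6/55) = -52*(-55/6) = 1430/3 ≈ 476.67)
Y(f, m) = 5 (Y(f, m) = 4 + (5 - 4) = 4 + 1 = 5)
(-80*H)*Y(2, -8) = -80*1430/3*5 = -114400/3*5 = -572000/3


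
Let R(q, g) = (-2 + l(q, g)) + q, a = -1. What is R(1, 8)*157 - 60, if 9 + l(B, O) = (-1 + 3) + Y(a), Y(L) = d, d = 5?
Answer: -531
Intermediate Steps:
Y(L) = 5
l(B, O) = -2 (l(B, O) = -9 + ((-1 + 3) + 5) = -9 + (2 + 5) = -9 + 7 = -2)
R(q, g) = -4 + q (R(q, g) = (-2 - 2) + q = -4 + q)
R(1, 8)*157 - 60 = (-4 + 1)*157 - 60 = -3*157 - 60 = -471 - 60 = -531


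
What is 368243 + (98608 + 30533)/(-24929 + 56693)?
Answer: 3898999931/10588 ≈ 3.6825e+5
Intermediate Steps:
368243 + (98608 + 30533)/(-24929 + 56693) = 368243 + 129141/31764 = 368243 + 129141*(1/31764) = 368243 + 43047/10588 = 3898999931/10588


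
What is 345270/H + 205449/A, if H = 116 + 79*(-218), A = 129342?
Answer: -2285750097/122918014 ≈ -18.596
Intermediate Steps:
H = -17106 (H = 116 - 17222 = -17106)
345270/H + 205449/A = 345270/(-17106) + 205449/129342 = 345270*(-1/17106) + 205449*(1/129342) = -57545/2851 + 68483/43114 = -2285750097/122918014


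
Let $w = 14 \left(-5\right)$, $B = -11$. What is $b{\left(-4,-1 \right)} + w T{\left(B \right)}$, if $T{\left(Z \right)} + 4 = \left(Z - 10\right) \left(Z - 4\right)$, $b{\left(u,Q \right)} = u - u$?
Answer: $-21770$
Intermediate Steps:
$w = -70$
$b{\left(u,Q \right)} = 0$
$T{\left(Z \right)} = -4 + \left(-10 + Z\right) \left(-4 + Z\right)$ ($T{\left(Z \right)} = -4 + \left(Z - 10\right) \left(Z - 4\right) = -4 + \left(-10 + Z\right) \left(-4 + Z\right)$)
$b{\left(-4,-1 \right)} + w T{\left(B \right)} = 0 - 70 \left(36 + \left(-11\right)^{2} - -154\right) = 0 - 70 \left(36 + 121 + 154\right) = 0 - 21770 = -21770$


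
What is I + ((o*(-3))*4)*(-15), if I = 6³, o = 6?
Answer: 1296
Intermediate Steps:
I = 216
I + ((o*(-3))*4)*(-15) = 216 + ((6*(-3))*4)*(-15) = 216 - 18*4*(-15) = 216 - 72*(-15) = 216 + 1080 = 1296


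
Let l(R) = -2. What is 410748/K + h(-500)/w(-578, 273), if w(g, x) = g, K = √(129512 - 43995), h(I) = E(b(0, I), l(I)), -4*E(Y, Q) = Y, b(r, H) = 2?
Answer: 1/1156 + 410748*√85517/85517 ≈ 1404.6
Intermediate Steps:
E(Y, Q) = -Y/4
h(I) = -½ (h(I) = -¼*2 = -½)
K = √85517 ≈ 292.43
410748/K + h(-500)/w(-578, 273) = 410748/(√85517) - ½/(-578) = 410748*(√85517/85517) - ½*(-1/578) = 410748*√85517/85517 + 1/1156 = 1/1156 + 410748*√85517/85517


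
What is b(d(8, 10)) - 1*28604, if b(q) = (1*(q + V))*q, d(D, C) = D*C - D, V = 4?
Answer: -23132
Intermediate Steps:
d(D, C) = -D + C*D (d(D, C) = C*D - D = -D + C*D)
b(q) = q*(4 + q) (b(q) = (1*(q + 4))*q = (1*(4 + q))*q = (4 + q)*q = q*(4 + q))
b(d(8, 10)) - 1*28604 = (8*(-1 + 10))*(4 + 8*(-1 + 10)) - 1*28604 = (8*9)*(4 + 8*9) - 28604 = 72*(4 + 72) - 28604 = 72*76 - 28604 = 5472 - 28604 = -23132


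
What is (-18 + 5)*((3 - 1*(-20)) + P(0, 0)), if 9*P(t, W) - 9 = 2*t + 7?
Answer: -2899/9 ≈ -322.11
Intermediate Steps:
P(t, W) = 16/9 + 2*t/9 (P(t, W) = 1 + (2*t + 7)/9 = 1 + (7 + 2*t)/9 = 1 + (7/9 + 2*t/9) = 16/9 + 2*t/9)
(-18 + 5)*((3 - 1*(-20)) + P(0, 0)) = (-18 + 5)*((3 - 1*(-20)) + (16/9 + (2/9)*0)) = -13*((3 + 20) + (16/9 + 0)) = -13*(23 + 16/9) = -13*223/9 = -2899/9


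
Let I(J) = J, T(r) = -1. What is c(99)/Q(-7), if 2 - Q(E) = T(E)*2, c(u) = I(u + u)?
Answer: 99/2 ≈ 49.500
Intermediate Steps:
c(u) = 2*u (c(u) = u + u = 2*u)
Q(E) = 4 (Q(E) = 2 - (-1)*2 = 2 - 1*(-2) = 2 + 2 = 4)
c(99)/Q(-7) = (2*99)/4 = 198*(1/4) = 99/2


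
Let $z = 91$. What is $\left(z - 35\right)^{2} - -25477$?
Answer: $28613$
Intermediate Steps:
$\left(z - 35\right)^{2} - -25477 = \left(91 - 35\right)^{2} - -25477 = 56^{2} + 25477 = 3136 + 25477 = 28613$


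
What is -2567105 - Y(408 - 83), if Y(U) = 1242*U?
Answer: -2970755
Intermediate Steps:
-2567105 - Y(408 - 83) = -2567105 - 1242*(408 - 83) = -2567105 - 1242*325 = -2567105 - 1*403650 = -2567105 - 403650 = -2970755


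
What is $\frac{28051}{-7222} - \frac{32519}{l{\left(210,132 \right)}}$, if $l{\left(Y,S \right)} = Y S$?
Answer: $- \frac{506212969}{100096920} \approx -5.0572$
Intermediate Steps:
$l{\left(Y,S \right)} = S Y$
$\frac{28051}{-7222} - \frac{32519}{l{\left(210,132 \right)}} = \frac{28051}{-7222} - \frac{32519}{132 \cdot 210} = 28051 \left(- \frac{1}{7222}\right) - \frac{32519}{27720} = - \frac{28051}{7222} - \frac{32519}{27720} = - \frac{506212969}{100096920}$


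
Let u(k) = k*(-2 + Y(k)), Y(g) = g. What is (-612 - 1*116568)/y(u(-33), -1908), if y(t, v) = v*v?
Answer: -1085/33708 ≈ -0.032188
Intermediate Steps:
u(k) = k*(-2 + k)
y(t, v) = v²
(-612 - 1*116568)/y(u(-33), -1908) = (-612 - 1*116568)/((-1908)²) = (-612 - 116568)/3640464 = -117180*1/3640464 = -1085/33708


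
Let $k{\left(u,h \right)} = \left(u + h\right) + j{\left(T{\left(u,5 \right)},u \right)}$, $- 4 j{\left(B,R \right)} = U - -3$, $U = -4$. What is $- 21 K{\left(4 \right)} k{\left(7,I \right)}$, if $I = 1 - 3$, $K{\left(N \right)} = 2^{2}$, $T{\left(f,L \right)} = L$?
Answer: $-441$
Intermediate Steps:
$j{\left(B,R \right)} = \frac{1}{4}$ ($j{\left(B,R \right)} = - \frac{-4 - -3}{4} = - \frac{-4 + 3}{4} = \left(- \frac{1}{4}\right) \left(-1\right) = \frac{1}{4}$)
$K{\left(N \right)} = 4$
$I = -2$
$k{\left(u,h \right)} = \frac{1}{4} + h + u$ ($k{\left(u,h \right)} = \left(u + h\right) + \frac{1}{4} = \left(h + u\right) + \frac{1}{4} = \frac{1}{4} + h + u$)
$- 21 K{\left(4 \right)} k{\left(7,I \right)} = \left(-21\right) 4 \left(\frac{1}{4} - 2 + 7\right) = \left(-84\right) \frac{21}{4} = -441$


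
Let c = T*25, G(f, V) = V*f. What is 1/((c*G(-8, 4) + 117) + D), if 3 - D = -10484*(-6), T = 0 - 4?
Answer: -1/59584 ≈ -1.6783e-5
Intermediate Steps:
T = -4
c = -100 (c = -4*25 = -100)
D = -62901 (D = 3 - (-10484)*(-6) = 3 - 1*62904 = 3 - 62904 = -62901)
1/((c*G(-8, 4) + 117) + D) = 1/((-400*(-8) + 117) - 62901) = 1/((-100*(-32) + 117) - 62901) = 1/((3200 + 117) - 62901) = 1/(3317 - 62901) = 1/(-59584) = -1/59584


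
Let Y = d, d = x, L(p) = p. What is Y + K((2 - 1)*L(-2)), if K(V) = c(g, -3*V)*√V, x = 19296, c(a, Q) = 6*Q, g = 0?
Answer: 19296 + 36*I*√2 ≈ 19296.0 + 50.912*I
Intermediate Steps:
K(V) = -18*V^(3/2) (K(V) = (6*(-3*V))*√V = (-18*V)*√V = -18*V^(3/2))
d = 19296
Y = 19296
Y + K((2 - 1)*L(-2)) = 19296 - 18*(-2*I*√2*(2 - 1)^(3/2)) = 19296 - 18*(-2*I*√2) = 19296 - (-36)*I*√2 = 19296 + 36*I*√2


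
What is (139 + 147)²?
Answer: 81796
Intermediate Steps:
(139 + 147)² = 286² = 81796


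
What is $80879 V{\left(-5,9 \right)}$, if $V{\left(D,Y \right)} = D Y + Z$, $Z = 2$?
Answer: $-3477797$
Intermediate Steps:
$V{\left(D,Y \right)} = 2 + D Y$ ($V{\left(D,Y \right)} = D Y + 2 = 2 + D Y$)
$80879 V{\left(-5,9 \right)} = 80879 \left(2 - 45\right) = 80879 \left(-43\right) = -3477797$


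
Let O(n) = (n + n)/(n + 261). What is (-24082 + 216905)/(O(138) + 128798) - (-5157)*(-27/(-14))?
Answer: 596388643610/59955791 ≈ 9947.1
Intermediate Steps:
O(n) = 2*n/(261 + n) (O(n) = (2*n)/(261 + n) = 2*n/(261 + n))
(-24082 + 216905)/(O(138) + 128798) - (-5157)*(-27/(-14)) = (-24082 + 216905)/(2*138/(261 + 138) + 128798) - (-5157)*(-27/(-14)) = 192823/(2*138/399 + 128798) - (-5157)*(-27*(-1/14)) = 192823/(2*138*(1/399) + 128798) - (-5157)*27/14 = 192823/(92/133 + 128798) - 1*(-139239/14) = 192823/(17130226/133) + 139239/14 = 192823*(133/17130226) + 139239/14 = 25645459/17130226 + 139239/14 = 596388643610/59955791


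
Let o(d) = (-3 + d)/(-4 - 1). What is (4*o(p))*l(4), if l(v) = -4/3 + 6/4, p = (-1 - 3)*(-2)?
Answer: -⅔ ≈ -0.66667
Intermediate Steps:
p = 8 (p = -4*(-2) = 8)
o(d) = ⅗ - d/5 (o(d) = (-3 + d)/(-5) = (-3 + d)*(-⅕) = ⅗ - d/5)
l(v) = ⅙ (l(v) = -4*⅓ + 6*(¼) = -4/3 + 3/2 = ⅙)
(4*o(p))*l(4) = (4*(⅗ - ⅕*8))*(⅙) = (4*(⅗ - 8/5))*(⅙) = (4*(-1))*(⅙) = -4*⅙ = -⅔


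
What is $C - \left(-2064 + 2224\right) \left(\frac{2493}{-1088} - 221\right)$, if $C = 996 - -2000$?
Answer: $\frac{1316569}{34} \approx 38723.0$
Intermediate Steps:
$C = 2996$ ($C = 996 + 2000 = 2996$)
$C - \left(-2064 + 2224\right) \left(\frac{2493}{-1088} - 221\right) = 2996 - \left(-2064 + 2224\right) \left(\frac{2493}{-1088} - 221\right) = 2996 - 160 \left(2493 \left(- \frac{1}{1088}\right) - 221\right) = 2996 - 160 \left(- \frac{2493}{1088} - 221\right) = 2996 - 160 \left(- \frac{242941}{1088}\right) = 2996 - - \frac{1214705}{34} = 2996 + \frac{1214705}{34} = \frac{1316569}{34}$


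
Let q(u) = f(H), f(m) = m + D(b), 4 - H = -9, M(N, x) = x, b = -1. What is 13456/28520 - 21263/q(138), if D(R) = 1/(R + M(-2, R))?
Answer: -30312628/17825 ≈ -1700.6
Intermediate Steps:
D(R) = 1/(2*R) (D(R) = 1/(R + R) = 1/(2*R))
H = 13 (H = 4 - 1*(-9) = 4 + 9 = 13)
f(m) = -1/2 + m (f(m) = m + (1/2)/(-1) = m + (1/2)*(-1) = m - 1/2 = -1/2 + m)
q(u) = 25/2 (q(u) = -1/2 + 13 = 25/2)
13456/28520 - 21263/q(138) = 13456/28520 - 21263/25/2 = 13456*(1/28520) - 21263*2/25 = 1682/3565 - 42526/25 = -30312628/17825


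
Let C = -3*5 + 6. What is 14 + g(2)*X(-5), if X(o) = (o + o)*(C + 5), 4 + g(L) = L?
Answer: -66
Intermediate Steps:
C = -9 (C = -15 + 6 = -9)
g(L) = -4 + L
X(o) = -8*o (X(o) = (o + o)*(-9 + 5) = (2*o)*(-4) = -8*o)
14 + g(2)*X(-5) = 14 + (-4 + 2)*(-8*(-5)) = 14 - 2*40 = 14 - 80 = -66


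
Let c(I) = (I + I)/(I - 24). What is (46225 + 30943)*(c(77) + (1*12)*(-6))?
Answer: -5331872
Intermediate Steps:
c(I) = 2*I/(-24 + I) (c(I) = (2*I)/(-24 + I) = 2*I/(-24 + I))
(46225 + 30943)*(c(77) + (1*12)*(-6)) = (46225 + 30943)*(2*77/(-24 + 77) + (1*12)*(-6)) = 77168*(2*77/53 + 12*(-6)) = 77168*(2*77*(1/53) - 72) = 77168*(154/53 - 72) = 77168*(-3662/53) = -5331872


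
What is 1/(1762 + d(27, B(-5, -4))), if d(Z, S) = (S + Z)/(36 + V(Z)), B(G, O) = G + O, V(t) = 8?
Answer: 22/38773 ≈ 0.00056741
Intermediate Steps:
d(Z, S) = S/44 + Z/44 (d(Z, S) = (S + Z)/(36 + 8) = (S + Z)/44 = (S + Z)*(1/44) = S/44 + Z/44)
1/(1762 + d(27, B(-5, -4))) = 1/(1762 + ((-5 - 4)/44 + (1/44)*27)) = 1/(1762 + ((1/44)*(-9) + 27/44)) = 1/(1762 + (-9/44 + 27/44)) = 1/(1762 + 9/22) = 1/(38773/22) = 22/38773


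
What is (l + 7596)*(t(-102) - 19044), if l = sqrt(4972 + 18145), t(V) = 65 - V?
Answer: -143389692 - 18877*sqrt(23117) ≈ -1.4626e+8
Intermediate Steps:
l = sqrt(23117) ≈ 152.04
(l + 7596)*(t(-102) - 19044) = (sqrt(23117) + 7596)*((65 - 1*(-102)) - 19044) = (7596 + sqrt(23117))*((65 + 102) - 19044) = (7596 + sqrt(23117))*(167 - 19044) = (7596 + sqrt(23117))*(-18877) = -143389692 - 18877*sqrt(23117)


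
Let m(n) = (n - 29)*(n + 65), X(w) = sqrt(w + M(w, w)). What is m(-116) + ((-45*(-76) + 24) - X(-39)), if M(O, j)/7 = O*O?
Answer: 10839 - 4*sqrt(663) ≈ 10736.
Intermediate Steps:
M(O, j) = 7*O**2 (M(O, j) = 7*(O*O) = 7*O**2)
X(w) = sqrt(w + 7*w**2)
m(n) = (-29 + n)*(65 + n)
m(-116) + ((-45*(-76) + 24) - X(-39)) = (-1885 + (-116)**2 + 36*(-116)) + ((-45*(-76) + 24) - sqrt(-39*(1 + 7*(-39)))) = (-1885 + 13456 - 4176) + ((3420 + 24) - sqrt(-39*(1 - 273))) = 7395 + (3444 - sqrt(-39*(-272))) = 7395 + (3444 - sqrt(10608)) = 7395 + (3444 - 4*sqrt(663)) = 10839 - 4*sqrt(663)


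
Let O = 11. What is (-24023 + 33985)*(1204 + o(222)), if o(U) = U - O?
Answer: 14096230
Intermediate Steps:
o(U) = -11 + U (o(U) = U - 1*11 = U - 11 = -11 + U)
(-24023 + 33985)*(1204 + o(222)) = (-24023 + 33985)*(1204 + (-11 + 222)) = 9962*(1204 + 211) = 9962*1415 = 14096230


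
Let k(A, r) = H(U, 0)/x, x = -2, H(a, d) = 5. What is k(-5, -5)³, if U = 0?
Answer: -125/8 ≈ -15.625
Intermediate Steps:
k(A, r) = -5/2 (k(A, r) = 5/(-2) = 5*(-½) = -5/2)
k(-5, -5)³ = (-5/2)³ = -125/8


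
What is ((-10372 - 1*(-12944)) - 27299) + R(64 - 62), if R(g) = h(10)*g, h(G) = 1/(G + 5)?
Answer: -370903/15 ≈ -24727.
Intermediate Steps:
h(G) = 1/(5 + G)
R(g) = g/15 (R(g) = g/(5 + 10) = g/15)
((-10372 - 1*(-12944)) - 27299) + R(64 - 62) = ((-10372 - 1*(-12944)) - 27299) + (64 - 62)/15 = ((-10372 + 12944) - 27299) + (1/15)*2 = (2572 - 27299) + 2/15 = -24727 + 2/15 = -370903/15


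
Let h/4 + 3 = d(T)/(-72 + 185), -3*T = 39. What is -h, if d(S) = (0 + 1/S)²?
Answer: 229160/19097 ≈ 12.000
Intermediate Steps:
T = -13 (T = -⅓*39 = -13)
d(S) = S⁻² (d(S) = (1/S)² = S⁻²)
h = -229160/19097 (h = -12 + 4*(1/((-72 + 185)*(-13)²)) = -12 + 4*((1/169)/113) = -12 + 4*((1/113)*(1/169)) = -12 + 4*(1/19097) = -12 + 4/19097 = -229160/19097 ≈ -12.000)
-h = -1*(-229160/19097) = 229160/19097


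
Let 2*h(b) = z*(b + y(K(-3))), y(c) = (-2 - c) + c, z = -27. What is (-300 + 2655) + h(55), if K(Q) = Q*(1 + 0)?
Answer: 3279/2 ≈ 1639.5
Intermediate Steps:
K(Q) = Q (K(Q) = Q*1 = Q)
y(c) = -2
h(b) = 27 - 27*b/2 (h(b) = (-27*(b - 2))/2 = (-27*(-2 + b))/2 = (54 - 27*b)/2 = 27 - 27*b/2)
(-300 + 2655) + h(55) = (-300 + 2655) + (27 - 27/2*55) = 2355 + (27 - 1485/2) = 2355 - 1431/2 = 3279/2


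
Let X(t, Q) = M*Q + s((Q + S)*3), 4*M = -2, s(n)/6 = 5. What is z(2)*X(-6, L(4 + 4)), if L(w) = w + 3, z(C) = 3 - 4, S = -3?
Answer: -49/2 ≈ -24.500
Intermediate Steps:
z(C) = -1
s(n) = 30 (s(n) = 6*5 = 30)
M = -1/2 (M = (1/4)*(-2) = -1/2 ≈ -0.50000)
L(w) = 3 + w
X(t, Q) = 30 - Q/2 (X(t, Q) = -Q/2 + 30 = 30 - Q/2)
z(2)*X(-6, L(4 + 4)) = -(30 - (3 + (4 + 4))/2) = -(30 - (3 + 8)/2) = -(30 - 1/2*11) = -(30 - 11/2) = -1*49/2 = -49/2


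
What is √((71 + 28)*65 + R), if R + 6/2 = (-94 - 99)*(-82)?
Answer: √22258 ≈ 149.19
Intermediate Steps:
R = 15823 (R = -3 + (-94 - 99)*(-82) = -3 - 193*(-82) = -3 + 15826 = 15823)
√((71 + 28)*65 + R) = √((71 + 28)*65 + 15823) = √(99*65 + 15823) = √(6435 + 15823) = √22258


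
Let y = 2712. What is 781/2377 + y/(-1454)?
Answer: -2655425/1728079 ≈ -1.5366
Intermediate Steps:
781/2377 + y/(-1454) = 781/2377 + 2712/(-1454) = 781*(1/2377) + 2712*(-1/1454) = 781/2377 - 1356/727 = -2655425/1728079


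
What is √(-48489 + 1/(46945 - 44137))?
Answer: I*√10620254658/468 ≈ 220.2*I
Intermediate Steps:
√(-48489 + 1/(46945 - 44137)) = √(-48489 + 1/2808) = √(-136157111/2808) = I*√10620254658/468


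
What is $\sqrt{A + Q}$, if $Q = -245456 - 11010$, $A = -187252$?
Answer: $9 i \sqrt{5478} \approx 666.12 i$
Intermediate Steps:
$Q = -256466$
$\sqrt{A + Q} = \sqrt{-187252 - 256466} = \sqrt{-443718} = 9 i \sqrt{5478}$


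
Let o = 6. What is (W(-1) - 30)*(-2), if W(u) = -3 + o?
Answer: 54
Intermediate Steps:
W(u) = 3 (W(u) = -3 + 6 = 3)
(W(-1) - 30)*(-2) = (3 - 30)*(-2) = -27*(-2) = 54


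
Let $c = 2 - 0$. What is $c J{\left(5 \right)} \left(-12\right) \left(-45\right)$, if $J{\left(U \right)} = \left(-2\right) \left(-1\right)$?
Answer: $2160$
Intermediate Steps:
$J{\left(U \right)} = 2$
$c = 2$ ($c = 2 + 0 = 2$)
$c J{\left(5 \right)} \left(-12\right) \left(-45\right) = 2 \cdot 2 \left(-12\right) \left(-45\right) = 4 \left(-12\right) \left(-45\right) = \left(-48\right) \left(-45\right) = 2160$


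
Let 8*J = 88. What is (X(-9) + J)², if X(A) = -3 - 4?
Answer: 16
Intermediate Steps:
X(A) = -7
J = 11 (J = (⅛)*88 = 11)
(X(-9) + J)² = (-7 + 11)² = 4² = 16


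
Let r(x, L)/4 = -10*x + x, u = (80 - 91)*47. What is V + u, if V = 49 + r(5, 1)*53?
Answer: -10008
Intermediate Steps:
u = -517 (u = -11*47 = -517)
r(x, L) = -36*x (r(x, L) = 4*(-10*x + x) = 4*(-9*x) = -36*x)
V = -9491 (V = 49 - 36*5*53 = 49 - 180*53 = 49 - 9540 = -9491)
V + u = -9491 - 517 = -10008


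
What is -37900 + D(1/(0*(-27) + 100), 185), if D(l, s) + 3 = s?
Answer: -37718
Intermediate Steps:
D(l, s) = -3 + s
-37900 + D(1/(0*(-27) + 100), 185) = -37900 + (-3 + 185) = -37900 + 182 = -37718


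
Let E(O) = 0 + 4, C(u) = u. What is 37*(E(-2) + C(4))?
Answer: 296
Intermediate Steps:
E(O) = 4
37*(E(-2) + C(4)) = 37*(4 + 4) = 37*8 = 296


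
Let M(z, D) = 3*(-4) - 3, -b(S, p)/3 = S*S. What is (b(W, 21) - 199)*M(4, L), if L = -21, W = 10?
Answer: 7485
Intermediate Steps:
b(S, p) = -3*S**2 (b(S, p) = -3*S*S = -3*S**2)
M(z, D) = -15 (M(z, D) = -12 - 3 = -15)
(b(W, 21) - 199)*M(4, L) = (-3*10**2 - 199)*(-15) = (-3*100 - 199)*(-15) = (-300 - 199)*(-15) = -499*(-15) = 7485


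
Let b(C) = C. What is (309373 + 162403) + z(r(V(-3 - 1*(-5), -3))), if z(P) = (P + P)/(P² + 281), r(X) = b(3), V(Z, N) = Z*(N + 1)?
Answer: 68407523/145 ≈ 4.7178e+5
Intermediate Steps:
V(Z, N) = Z*(1 + N)
r(X) = 3
z(P) = 2*P/(281 + P²) (z(P) = (2*P)/(281 + P²) = 2*P/(281 + P²))
(309373 + 162403) + z(r(V(-3 - 1*(-5), -3))) = (309373 + 162403) + 2*3/(281 + 3²) = 471776 + 2*3/(281 + 9) = 471776 + 2*3/290 = 471776 + 2*3*(1/290) = 471776 + 3/145 = 68407523/145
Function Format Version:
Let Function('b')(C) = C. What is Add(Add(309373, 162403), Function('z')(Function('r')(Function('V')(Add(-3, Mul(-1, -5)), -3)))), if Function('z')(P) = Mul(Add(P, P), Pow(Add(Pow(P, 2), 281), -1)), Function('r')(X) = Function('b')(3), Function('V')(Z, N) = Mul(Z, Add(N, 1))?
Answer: Rational(68407523, 145) ≈ 4.7178e+5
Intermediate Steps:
Function('V')(Z, N) = Mul(Z, Add(1, N))
Function('r')(X) = 3
Function('z')(P) = Mul(2, P, Pow(Add(281, Pow(P, 2)), -1)) (Function('z')(P) = Mul(Mul(2, P), Pow(Add(281, Pow(P, 2)), -1)) = Mul(2, P, Pow(Add(281, Pow(P, 2)), -1)))
Add(Add(309373, 162403), Function('z')(Function('r')(Function('V')(Add(-3, Mul(-1, -5)), -3)))) = Add(Add(309373, 162403), Mul(2, 3, Pow(Add(281, Pow(3, 2)), -1))) = Add(471776, Mul(2, 3, Pow(Add(281, 9), -1))) = Add(471776, Mul(2, 3, Pow(290, -1))) = Add(471776, Mul(2, 3, Rational(1, 290))) = Add(471776, Rational(3, 145)) = Rational(68407523, 145)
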